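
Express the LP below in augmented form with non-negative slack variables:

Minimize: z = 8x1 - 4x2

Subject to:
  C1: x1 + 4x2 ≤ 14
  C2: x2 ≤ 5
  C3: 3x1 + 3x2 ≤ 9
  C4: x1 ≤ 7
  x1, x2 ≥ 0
min z = 8x1 - 4x2

s.t.
  x1 + 4x2 + s1 = 14
  x2 + s2 = 5
  3x1 + 3x2 + s3 = 9
  x1 + s4 = 7
  x1, x2, s1, s2, s3, s4 ≥ 0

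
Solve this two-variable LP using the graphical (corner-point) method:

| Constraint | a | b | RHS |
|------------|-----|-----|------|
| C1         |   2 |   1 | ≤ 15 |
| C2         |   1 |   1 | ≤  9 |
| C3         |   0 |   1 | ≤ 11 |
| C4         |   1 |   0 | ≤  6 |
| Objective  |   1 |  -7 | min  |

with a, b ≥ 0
Each vertex is the intersection of two constraint boundaries that also satisfies all remaining constraints:
  a = 0 and b = 0 → (0, 0)
  a = 6 and b = 0 → (6, 0)
  2a + b = 15 and a + b = 9 → (6, 3)
  a + b = 9 and a = 0 → (0, 9)

Evaluating z = a - 7b at each vertex:
  (0, 0): z = 0
  (6, 0): z = 6
  (6, 3): z = -15
  (0, 9): z = -63

The minimum is at (0, 9) with z = -63.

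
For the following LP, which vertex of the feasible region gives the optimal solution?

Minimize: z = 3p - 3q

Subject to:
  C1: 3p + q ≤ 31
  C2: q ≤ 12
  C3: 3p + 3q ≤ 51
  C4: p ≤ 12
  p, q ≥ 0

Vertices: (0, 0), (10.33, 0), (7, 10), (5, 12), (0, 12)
(0, 12) with z = -36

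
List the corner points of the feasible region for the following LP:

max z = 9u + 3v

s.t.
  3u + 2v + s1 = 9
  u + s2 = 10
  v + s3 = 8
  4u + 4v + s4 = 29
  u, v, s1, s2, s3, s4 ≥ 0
Each vertex is the intersection of two constraint boundaries that also satisfies all remaining constraints:
  u = 0 and v = 0 → (0, 0)
  3u + 2v = 9 and v = 0 → (3, 0)
  3u + 2v = 9 and u = 0 → (0, 4.5)

Vertices: (0, 0), (3, 0), (0, 4.5)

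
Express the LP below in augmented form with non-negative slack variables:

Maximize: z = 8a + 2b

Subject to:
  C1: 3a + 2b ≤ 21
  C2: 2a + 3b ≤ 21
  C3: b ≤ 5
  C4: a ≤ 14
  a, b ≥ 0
max z = 8a + 2b

s.t.
  3a + 2b + s1 = 21
  2a + 3b + s2 = 21
  b + s3 = 5
  a + s4 = 14
  a, b, s1, s2, s3, s4 ≥ 0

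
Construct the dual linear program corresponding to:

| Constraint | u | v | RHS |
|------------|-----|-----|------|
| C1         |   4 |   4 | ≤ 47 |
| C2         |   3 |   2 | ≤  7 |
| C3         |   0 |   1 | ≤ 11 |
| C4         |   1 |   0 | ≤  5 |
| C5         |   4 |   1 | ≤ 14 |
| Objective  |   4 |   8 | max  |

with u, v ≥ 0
Minimize: z = 47y1 + 7y2 + 11y3 + 5y4 + 14y5

Subject to:
  C1: -4y1 - 3y2 - y4 - 4y5 ≤ -4
  C2: -4y1 - 2y2 - y3 - y5 ≤ -8
  y1, y2, y3, y4, y5 ≥ 0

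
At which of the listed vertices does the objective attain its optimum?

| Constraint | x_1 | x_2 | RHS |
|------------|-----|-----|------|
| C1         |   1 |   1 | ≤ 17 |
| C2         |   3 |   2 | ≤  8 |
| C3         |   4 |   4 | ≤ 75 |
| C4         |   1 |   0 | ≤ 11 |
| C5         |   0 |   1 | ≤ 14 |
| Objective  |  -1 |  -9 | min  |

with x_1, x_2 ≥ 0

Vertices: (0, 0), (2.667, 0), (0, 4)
(0, 4) with z = -36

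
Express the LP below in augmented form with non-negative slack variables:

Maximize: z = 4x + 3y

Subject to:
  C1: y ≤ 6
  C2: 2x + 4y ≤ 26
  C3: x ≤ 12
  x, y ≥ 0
max z = 4x + 3y

s.t.
  y + s1 = 6
  2x + 4y + s2 = 26
  x + s3 = 12
  x, y, s1, s2, s3 ≥ 0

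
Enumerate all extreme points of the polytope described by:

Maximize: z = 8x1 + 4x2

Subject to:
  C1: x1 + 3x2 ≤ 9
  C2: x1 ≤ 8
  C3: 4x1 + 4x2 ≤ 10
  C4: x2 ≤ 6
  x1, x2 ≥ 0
Each vertex is the intersection of two constraint boundaries that also satisfies all remaining constraints:
  x1 = 0 and x2 = 0 → (0, 0)
  4x1 + 4x2 = 10 and x2 = 0 → (2.5, 0)
  4x1 + 4x2 = 10 and x1 = 0 → (0, 2.5)

Vertices: (0, 0), (2.5, 0), (0, 2.5)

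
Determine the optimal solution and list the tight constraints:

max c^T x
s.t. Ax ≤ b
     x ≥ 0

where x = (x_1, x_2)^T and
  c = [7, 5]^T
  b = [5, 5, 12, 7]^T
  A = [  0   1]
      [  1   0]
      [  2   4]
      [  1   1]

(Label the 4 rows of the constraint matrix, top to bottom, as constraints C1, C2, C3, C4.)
Optimal: x_1 = 5, x_2 = 0.5
Binding: C2, C3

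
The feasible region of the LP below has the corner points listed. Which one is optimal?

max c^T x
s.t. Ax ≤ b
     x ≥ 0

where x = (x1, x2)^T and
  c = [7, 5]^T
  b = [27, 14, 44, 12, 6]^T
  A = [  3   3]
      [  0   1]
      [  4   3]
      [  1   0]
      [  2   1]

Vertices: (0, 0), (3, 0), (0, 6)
Evaluating z = 7x1 + 5x2 at each vertex:
  (0, 0): z = 0
  (3, 0): z = 21
  (0, 6): z = 30

The largest value is z = 30, attained at (0, 6).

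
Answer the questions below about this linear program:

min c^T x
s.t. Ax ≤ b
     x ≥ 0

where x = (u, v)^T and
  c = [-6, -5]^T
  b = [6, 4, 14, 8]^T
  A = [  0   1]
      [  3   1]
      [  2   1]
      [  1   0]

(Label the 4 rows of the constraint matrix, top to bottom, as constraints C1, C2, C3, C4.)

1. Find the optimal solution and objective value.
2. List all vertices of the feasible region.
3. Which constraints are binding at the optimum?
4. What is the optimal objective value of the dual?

1. u = 0, v = 4, z = -20
2. (0, 0), (1.333, 0), (0, 4)
3. C2, u ≥ 0
4. -20 (by strong duality, equal to the primal optimum)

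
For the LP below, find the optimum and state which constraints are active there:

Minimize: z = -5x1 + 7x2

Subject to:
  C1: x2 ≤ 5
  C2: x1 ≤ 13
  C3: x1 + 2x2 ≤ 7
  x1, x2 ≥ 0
Optimal: x1 = 7, x2 = 0
Slack at optimum:
  C1: slack = 5
  C2: slack = 6
  C3: slack = 0 (binding)
  x1 ≥ 0: x1 = 7
  x2 ≥ 0: x2 = 0 (binding)
Binding constraints: C3, x2 ≥ 0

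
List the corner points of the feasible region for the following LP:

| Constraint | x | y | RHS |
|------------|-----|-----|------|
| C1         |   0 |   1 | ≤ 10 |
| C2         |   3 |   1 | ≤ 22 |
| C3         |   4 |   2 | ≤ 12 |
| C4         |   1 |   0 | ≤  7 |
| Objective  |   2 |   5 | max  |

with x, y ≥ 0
Each vertex is the intersection of two constraint boundaries that also satisfies all remaining constraints:
  x = 0 and y = 0 → (0, 0)
  4x + 2y = 12 and y = 0 → (3, 0)
  4x + 2y = 12 and x = 0 → (0, 6)

Vertices: (0, 0), (3, 0), (0, 6)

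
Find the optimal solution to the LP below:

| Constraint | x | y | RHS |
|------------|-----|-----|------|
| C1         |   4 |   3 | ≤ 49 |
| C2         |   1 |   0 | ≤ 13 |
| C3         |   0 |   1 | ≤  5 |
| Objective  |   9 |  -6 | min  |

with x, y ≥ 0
x = 0, y = 5, z = -30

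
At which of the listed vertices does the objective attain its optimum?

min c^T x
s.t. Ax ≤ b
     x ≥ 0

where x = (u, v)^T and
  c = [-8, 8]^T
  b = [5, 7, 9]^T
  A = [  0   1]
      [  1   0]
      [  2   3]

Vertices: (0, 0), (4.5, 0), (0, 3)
Evaluating z = -8u + 8v at each vertex:
  (0, 0): z = 0
  (4.5, 0): z = -36
  (0, 3): z = 24

The smallest value is z = -36, attained at (4.5, 0).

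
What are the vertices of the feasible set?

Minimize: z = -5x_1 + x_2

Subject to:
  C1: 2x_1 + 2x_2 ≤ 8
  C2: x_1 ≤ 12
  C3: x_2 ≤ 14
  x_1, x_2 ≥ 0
Each vertex is the intersection of two constraint boundaries that also satisfies all remaining constraints:
  x_1 = 0 and x_2 = 0 → (0, 0)
  2x_1 + 2x_2 = 8 and x_2 = 0 → (4, 0)
  2x_1 + 2x_2 = 8 and x_1 = 0 → (0, 4)

Vertices: (0, 0), (4, 0), (0, 4)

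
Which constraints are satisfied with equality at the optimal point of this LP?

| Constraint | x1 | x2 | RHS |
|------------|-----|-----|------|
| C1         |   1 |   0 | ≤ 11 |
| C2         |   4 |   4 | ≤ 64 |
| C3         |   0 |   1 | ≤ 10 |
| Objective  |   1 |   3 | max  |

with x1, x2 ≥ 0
Optimal: x1 = 6, x2 = 10
Slack at optimum:
  C1: slack = 5
  C2: slack = 0 (binding)
  C3: slack = 0 (binding)
  x1 ≥ 0: x1 = 6
  x2 ≥ 0: x2 = 10
Binding constraints: C2, C3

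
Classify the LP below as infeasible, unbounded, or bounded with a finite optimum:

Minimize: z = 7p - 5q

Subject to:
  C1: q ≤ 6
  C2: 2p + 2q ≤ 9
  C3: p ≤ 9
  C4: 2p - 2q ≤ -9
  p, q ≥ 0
The point (0, 4.5) satisfies every constraint, so the LP is feasible; the constraints give p ≤ 9 and q ≤ 6, which with p, q ≥ 0 keep the feasible region inside a bounded box. A feasible, bounded LP attains a finite optimum at a vertex.

The LP has an optimal solution: (0, 4.5) with z = -22.5.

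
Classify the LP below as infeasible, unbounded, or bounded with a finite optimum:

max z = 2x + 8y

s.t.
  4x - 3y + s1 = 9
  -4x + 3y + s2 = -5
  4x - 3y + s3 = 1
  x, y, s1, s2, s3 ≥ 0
The row 4x - 3y + s3 = 1 with s3 ≥ 0 requires 4x - 3y ≤ 1, while the row -4x + 3y + s2 = -5 with s2 ≥ 0 is equivalent to 4x - 3y ≥ 5. Together they would need 5 ≤ 4x - 3y ≤ 1, which is impossible since 5 > 1. No point satisfies all constraints.

The feasible region is empty; the LP is infeasible.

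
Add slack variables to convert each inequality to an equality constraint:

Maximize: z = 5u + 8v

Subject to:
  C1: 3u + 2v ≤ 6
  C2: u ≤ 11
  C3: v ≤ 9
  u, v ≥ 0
max z = 5u + 8v

s.t.
  3u + 2v + s1 = 6
  u + s2 = 11
  v + s3 = 9
  u, v, s1, s2, s3 ≥ 0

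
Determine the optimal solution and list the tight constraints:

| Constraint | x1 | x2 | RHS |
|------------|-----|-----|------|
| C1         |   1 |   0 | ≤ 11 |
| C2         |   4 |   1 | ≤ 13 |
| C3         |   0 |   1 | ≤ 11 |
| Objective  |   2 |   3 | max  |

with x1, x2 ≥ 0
Optimal: x1 = 0.5, x2 = 11
Slack at optimum:
  C1: slack = 10.5
  C2: slack = 0 (binding)
  C3: slack = 0 (binding)
  x1 ≥ 0: x1 = 0.5
  x2 ≥ 0: x2 = 11
Binding constraints: C2, C3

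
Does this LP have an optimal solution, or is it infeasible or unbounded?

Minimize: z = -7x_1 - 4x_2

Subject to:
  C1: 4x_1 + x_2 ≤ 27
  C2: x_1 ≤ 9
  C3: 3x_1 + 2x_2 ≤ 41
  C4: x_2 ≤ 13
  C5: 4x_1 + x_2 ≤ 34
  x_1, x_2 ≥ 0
The point (3.5, 13) satisfies every constraint, so the LP is feasible; the constraints give x_1 ≤ 9 and x_2 ≤ 13, which with x_1, x_2 ≥ 0 keep the feasible region inside a bounded box. A feasible, bounded LP attains a finite optimum at a vertex.

Evaluating z = -7x_1 - 4x_2 at each vertex:
  (0, 0): z = 0
  (6.75, 0): z = -47.25
  (3.5, 13): z = -76.5
  (0, 13): z = -52

Bounded optimum: z* = -76.5 at (3.5, 13).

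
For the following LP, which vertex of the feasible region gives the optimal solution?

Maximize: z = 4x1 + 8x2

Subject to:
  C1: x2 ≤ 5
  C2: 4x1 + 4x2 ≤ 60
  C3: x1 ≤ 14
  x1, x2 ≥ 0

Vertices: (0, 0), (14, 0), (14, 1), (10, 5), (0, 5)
Evaluating z = 4x1 + 8x2 at each vertex:
  (0, 0): z = 0
  (14, 0): z = 56
  (14, 1): z = 64
  (10, 5): z = 80
  (0, 5): z = 40

The largest value is z = 80, attained at (10, 5).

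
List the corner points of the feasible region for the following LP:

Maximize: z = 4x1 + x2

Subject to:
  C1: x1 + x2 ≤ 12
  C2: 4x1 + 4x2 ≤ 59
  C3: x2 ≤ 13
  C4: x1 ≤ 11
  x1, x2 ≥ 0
Each vertex is the intersection of two constraint boundaries that also satisfies all remaining constraints:
  x1 = 0 and x2 = 0 → (0, 0)
  x1 = 11 and x2 = 0 → (11, 0)
  x1 + x2 = 12 and x1 = 11 → (11, 1)
  x1 + x2 = 12 and x1 = 0 → (0, 12)

Vertices: (0, 0), (11, 0), (11, 1), (0, 12)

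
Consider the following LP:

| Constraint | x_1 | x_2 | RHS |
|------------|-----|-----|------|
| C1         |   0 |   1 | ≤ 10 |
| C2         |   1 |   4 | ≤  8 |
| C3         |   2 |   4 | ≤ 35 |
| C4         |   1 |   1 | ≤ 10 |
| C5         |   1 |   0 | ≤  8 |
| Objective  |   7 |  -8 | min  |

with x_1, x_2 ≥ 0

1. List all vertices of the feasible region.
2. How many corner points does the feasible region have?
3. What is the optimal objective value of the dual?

1. (0, 0), (8, 0), (0, 2)
2. 3
3. -16 (by strong duality, equal to the primal optimum)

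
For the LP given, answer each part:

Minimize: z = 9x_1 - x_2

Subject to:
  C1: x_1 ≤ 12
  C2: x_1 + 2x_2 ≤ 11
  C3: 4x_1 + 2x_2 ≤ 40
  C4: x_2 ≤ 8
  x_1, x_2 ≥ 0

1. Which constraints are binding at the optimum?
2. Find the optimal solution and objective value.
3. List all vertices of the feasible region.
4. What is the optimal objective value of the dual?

1. C2, x_1 ≥ 0
2. x_1 = 0, x_2 = 5.5, z = -5.5
3. (0, 0), (10, 0), (9.667, 0.6667), (0, 5.5)
4. -5.5 (by strong duality, equal to the primal optimum)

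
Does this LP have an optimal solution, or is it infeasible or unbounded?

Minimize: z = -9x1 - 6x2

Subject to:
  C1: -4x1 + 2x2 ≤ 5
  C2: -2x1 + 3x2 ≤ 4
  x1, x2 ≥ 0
Feasible point: (0, 0) satisfies every constraint, so the LP is feasible.
Direction d = (1, 0): for each constraint row a, a·d ≤ 0 —
  (-4)(1) + (2)(0) = -4 ≤ 0
  (-2)(1) + (3)(0) = -2 ≤ 0
and d ≥ 0, so (0, 0) + t·d stays feasible for every t ≥ 0. Along this ray z = -9x1 - 6x2 changes by -9 per unit t, so z → −∞.

Unbounded — the objective can decrease without bound over the feasible region.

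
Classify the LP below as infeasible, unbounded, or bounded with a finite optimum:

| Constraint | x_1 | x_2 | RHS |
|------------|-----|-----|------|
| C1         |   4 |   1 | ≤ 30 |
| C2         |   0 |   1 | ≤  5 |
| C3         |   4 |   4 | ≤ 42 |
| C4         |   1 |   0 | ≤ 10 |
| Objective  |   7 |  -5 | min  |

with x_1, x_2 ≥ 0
The point (0, 5) satisfies every constraint, so the LP is feasible; the constraints give x_1 ≤ 10 and x_2 ≤ 5, which with x_1, x_2 ≥ 0 keep the feasible region inside a bounded box. A feasible, bounded LP attains a finite optimum at a vertex.

The LP has an optimal solution: (0, 5) with z = -25.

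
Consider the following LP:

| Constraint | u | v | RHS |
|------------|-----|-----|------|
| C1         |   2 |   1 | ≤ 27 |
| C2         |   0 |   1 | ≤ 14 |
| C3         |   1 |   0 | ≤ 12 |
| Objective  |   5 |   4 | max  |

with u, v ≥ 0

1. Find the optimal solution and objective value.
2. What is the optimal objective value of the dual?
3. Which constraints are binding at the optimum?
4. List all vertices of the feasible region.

1. u = 6.5, v = 14, z = 88.5
2. 88.5 (by strong duality, equal to the primal optimum)
3. C1, C2
4. (0, 0), (12, 0), (12, 3), (6.5, 14), (0, 14)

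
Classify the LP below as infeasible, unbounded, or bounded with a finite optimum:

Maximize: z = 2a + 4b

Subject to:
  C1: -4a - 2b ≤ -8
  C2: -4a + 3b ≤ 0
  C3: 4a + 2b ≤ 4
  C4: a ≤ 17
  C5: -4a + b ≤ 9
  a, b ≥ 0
C3 requires 4a + 2b ≤ 4, while C1 (-4a - 2b ≤ -8) is equivalent to 4a + 2b ≥ 8. Together they would need 8 ≤ 4a + 2b ≤ 4, which is impossible since 8 > 4. No point satisfies all constraints.

Infeasible — the constraint set is empty.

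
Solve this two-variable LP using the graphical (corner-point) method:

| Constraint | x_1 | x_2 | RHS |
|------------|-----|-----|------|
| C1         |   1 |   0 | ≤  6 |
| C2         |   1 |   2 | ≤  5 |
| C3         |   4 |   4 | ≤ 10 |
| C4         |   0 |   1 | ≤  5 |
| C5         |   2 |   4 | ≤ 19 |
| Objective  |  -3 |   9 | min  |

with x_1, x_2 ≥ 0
Each vertex is the intersection of two constraint boundaries that also satisfies all remaining constraints:
  x_1 = 0 and x_2 = 0 → (0, 0)
  4x_1 + 4x_2 = 10 and x_2 = 0 → (2.5, 0)
  x_1 + 2x_2 = 5 and 4x_1 + 4x_2 = 10 → (0, 2.5)

Evaluating z = -3x_1 + 9x_2 at each vertex:
  (0, 0): z = 0
  (2.5, 0): z = -7.5
  (0, 2.5): z = 22.5

The minimum is at (2.5, 0) with z = -7.5.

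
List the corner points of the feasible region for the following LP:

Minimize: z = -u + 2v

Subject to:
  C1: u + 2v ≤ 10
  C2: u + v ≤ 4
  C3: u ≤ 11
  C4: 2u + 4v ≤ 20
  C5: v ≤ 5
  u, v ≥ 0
Each vertex is the intersection of two constraint boundaries that also satisfies all remaining constraints:
  u = 0 and v = 0 → (0, 0)
  u + v = 4 and v = 0 → (4, 0)
  u + v = 4 and u = 0 → (0, 4)

Vertices: (0, 0), (4, 0), (0, 4)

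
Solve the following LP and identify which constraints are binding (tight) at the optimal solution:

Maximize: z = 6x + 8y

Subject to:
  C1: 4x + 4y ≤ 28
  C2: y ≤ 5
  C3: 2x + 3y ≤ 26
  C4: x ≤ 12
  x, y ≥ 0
Optimal: x = 2, y = 5
Binding: C1, C2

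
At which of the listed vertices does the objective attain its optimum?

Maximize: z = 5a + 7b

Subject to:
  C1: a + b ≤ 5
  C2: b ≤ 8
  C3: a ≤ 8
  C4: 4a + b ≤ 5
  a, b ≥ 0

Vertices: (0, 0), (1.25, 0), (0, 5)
Evaluating z = 5a + 7b at each vertex:
  (0, 0): z = 0
  (1.25, 0): z = 6.25
  (0, 5): z = 35

The largest value is z = 35, attained at (0, 5).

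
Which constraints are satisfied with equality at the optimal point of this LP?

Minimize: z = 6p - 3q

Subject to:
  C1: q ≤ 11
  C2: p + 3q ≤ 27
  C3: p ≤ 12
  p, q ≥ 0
Optimal: p = 0, q = 9
Slack at optimum:
  C1: slack = 2
  C2: slack = 0 (binding)
  C3: slack = 12
  p ≥ 0: p = 0 (binding)
  q ≥ 0: q = 9
Binding constraints: C2, p ≥ 0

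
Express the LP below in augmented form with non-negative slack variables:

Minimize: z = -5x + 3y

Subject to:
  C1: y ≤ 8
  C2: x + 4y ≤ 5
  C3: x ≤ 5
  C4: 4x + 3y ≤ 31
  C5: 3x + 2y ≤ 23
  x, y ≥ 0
min z = -5x + 3y

s.t.
  y + s1 = 8
  x + 4y + s2 = 5
  x + s3 = 5
  4x + 3y + s4 = 31
  3x + 2y + s5 = 23
  x, y, s1, s2, s3, s4, s5 ≥ 0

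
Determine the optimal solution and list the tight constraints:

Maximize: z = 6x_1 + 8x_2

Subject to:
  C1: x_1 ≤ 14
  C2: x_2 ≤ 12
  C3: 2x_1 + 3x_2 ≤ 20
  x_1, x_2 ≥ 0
Optimal: x_1 = 10, x_2 = 0
Binding: C3, x_2 ≥ 0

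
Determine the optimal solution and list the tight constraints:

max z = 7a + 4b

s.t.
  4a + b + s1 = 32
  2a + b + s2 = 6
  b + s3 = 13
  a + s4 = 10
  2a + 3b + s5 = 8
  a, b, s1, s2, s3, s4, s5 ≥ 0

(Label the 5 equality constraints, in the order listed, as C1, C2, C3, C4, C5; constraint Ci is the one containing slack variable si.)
Optimal: a = 2.5, b = 1
Slack at optimum:
  C1: slack = 21
  C2: slack = 0 (binding)
  C3: slack = 12
  C4: slack = 7.5
  C5: slack = 0 (binding)
  a ≥ 0: a = 2.5
  b ≥ 0: b = 1
Binding constraints: C2, C5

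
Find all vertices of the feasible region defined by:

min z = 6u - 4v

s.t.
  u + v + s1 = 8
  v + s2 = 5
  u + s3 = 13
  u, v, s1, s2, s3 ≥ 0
Each vertex is the intersection of two constraint boundaries that also satisfies all remaining constraints:
  u = 0 and v = 0 → (0, 0)
  u + v = 8 and v = 0 → (8, 0)
  u + v = 8 and v = 5 → (3, 5)
  v = 5 and u = 0 → (0, 5)

Vertices: (0, 0), (8, 0), (3, 5), (0, 5)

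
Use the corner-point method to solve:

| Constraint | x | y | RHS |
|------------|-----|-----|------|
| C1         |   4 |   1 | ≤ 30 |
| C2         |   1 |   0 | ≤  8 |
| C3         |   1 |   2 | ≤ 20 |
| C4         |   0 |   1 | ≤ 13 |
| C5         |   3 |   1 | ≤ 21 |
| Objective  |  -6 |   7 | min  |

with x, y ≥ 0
Each vertex is the intersection of two constraint boundaries that also satisfies all remaining constraints:
  x = 0 and y = 0 → (0, 0)
  3x + y = 21 and y = 0 → (7, 0)
  x + 2y = 20 and 3x + y = 21 → (4.4, 7.8)
  x + 2y = 20 and x = 0 → (0, 10)

Evaluating z = -6x + 7y at each vertex:
  (0, 0): z = 0
  (7, 0): z = -42
  (4.4, 7.8): z = 28.2
  (0, 10): z = 70

The minimum is at (7, 0) with z = -42.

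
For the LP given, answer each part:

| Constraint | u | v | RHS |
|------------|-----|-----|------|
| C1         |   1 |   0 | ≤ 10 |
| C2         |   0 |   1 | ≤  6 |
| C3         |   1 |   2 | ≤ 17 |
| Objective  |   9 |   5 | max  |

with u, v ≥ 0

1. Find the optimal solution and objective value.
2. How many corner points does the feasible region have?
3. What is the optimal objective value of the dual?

1. u = 10, v = 3.5, z = 107.5
2. 5
3. 107.5 (by strong duality, equal to the primal optimum)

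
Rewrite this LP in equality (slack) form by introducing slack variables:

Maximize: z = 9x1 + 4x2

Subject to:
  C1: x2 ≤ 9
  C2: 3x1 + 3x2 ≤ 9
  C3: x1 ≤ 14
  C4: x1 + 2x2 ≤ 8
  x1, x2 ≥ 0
max z = 9x1 + 4x2

s.t.
  x2 + s1 = 9
  3x1 + 3x2 + s2 = 9
  x1 + s3 = 14
  x1 + 2x2 + s4 = 8
  x1, x2, s1, s2, s3, s4 ≥ 0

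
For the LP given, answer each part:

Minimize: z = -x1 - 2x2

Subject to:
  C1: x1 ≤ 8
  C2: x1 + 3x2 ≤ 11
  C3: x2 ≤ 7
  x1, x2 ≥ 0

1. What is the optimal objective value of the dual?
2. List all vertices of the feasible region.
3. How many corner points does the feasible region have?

1. -10 (by strong duality, equal to the primal optimum)
2. (0, 0), (8, 0), (8, 1), (0, 3.667)
3. 4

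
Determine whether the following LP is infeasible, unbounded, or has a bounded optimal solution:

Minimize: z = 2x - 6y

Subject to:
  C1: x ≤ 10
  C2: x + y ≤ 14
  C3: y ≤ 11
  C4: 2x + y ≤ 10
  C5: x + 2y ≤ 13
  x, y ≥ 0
The point (0, 6.5) satisfies every constraint, so the LP is feasible; the constraints give x ≤ 10 and y ≤ 11, which with x, y ≥ 0 keep the feasible region inside a bounded box. A feasible, bounded LP attains a finite optimum at a vertex.

Bounded optimum: z* = -39 at (0, 6.5).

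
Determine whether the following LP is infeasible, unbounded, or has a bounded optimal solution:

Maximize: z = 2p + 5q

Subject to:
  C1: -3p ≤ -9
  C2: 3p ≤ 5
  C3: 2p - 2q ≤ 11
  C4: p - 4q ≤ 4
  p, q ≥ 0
C2 requires 3p ≤ 5, while C1 (-3p ≤ -9) is equivalent to 3p ≥ 9. Together they would need 9 ≤ 3p ≤ 5, which is impossible since 9 > 5. No point satisfies all constraints.

Infeasible: no point satisfies all constraints simultaneously.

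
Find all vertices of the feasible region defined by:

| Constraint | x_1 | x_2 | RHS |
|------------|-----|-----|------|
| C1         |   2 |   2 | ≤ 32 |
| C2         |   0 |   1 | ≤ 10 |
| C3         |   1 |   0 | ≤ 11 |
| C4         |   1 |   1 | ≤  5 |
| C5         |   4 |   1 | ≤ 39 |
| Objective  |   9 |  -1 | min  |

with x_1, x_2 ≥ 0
Each vertex is the intersection of two constraint boundaries that also satisfies all remaining constraints:
  x_1 = 0 and x_2 = 0 → (0, 0)
  x_1 + x_2 = 5 and x_2 = 0 → (5, 0)
  x_1 + x_2 = 5 and x_1 = 0 → (0, 5)

Vertices: (0, 0), (5, 0), (0, 5)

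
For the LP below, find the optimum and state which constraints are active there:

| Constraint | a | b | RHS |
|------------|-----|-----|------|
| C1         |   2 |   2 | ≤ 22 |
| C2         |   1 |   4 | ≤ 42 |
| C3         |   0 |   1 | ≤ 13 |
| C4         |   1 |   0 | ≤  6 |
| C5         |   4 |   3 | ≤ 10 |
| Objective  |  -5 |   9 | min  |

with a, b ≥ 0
Optimal: a = 2.5, b = 0
Binding: C5, b ≥ 0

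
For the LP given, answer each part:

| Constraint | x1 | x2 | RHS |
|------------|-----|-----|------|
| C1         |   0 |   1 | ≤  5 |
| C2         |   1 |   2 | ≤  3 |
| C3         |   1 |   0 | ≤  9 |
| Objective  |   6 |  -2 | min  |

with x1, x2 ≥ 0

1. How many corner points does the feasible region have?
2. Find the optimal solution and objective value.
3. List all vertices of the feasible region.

1. 3
2. x1 = 0, x2 = 1.5, z = -3
3. (0, 0), (3, 0), (0, 1.5)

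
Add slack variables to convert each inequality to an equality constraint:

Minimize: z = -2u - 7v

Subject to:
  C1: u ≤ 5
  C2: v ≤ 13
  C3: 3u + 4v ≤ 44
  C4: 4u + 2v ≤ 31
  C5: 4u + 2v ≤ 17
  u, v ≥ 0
min z = -2u - 7v

s.t.
  u + s1 = 5
  v + s2 = 13
  3u + 4v + s3 = 44
  4u + 2v + s4 = 31
  4u + 2v + s5 = 17
  u, v, s1, s2, s3, s4, s5 ≥ 0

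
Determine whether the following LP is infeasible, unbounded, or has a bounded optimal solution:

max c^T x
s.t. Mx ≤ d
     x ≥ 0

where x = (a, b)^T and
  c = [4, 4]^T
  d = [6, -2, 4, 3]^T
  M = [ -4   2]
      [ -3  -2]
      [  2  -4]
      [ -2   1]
Feasible point: (0, 1) satisfies every constraint, so the LP is feasible.
Direction d = (1, 1): for each constraint row a, a·d ≤ 0 —
  (-4)(1) + (2)(1) = -2 ≤ 0
  (-3)(1) + (-2)(1) = -5 ≤ 0
  (2)(1) + (-4)(1) = -2 ≤ 0
  (-2)(1) + (1)(1) = -1 ≤ 0
and d ≥ 0, so (0, 1) + t·d stays feasible for every t ≥ 0. Along this ray z = 4a + 4b changes by 8 per unit t, so z → +∞.

Unbounded — the objective can increase without bound over the feasible region.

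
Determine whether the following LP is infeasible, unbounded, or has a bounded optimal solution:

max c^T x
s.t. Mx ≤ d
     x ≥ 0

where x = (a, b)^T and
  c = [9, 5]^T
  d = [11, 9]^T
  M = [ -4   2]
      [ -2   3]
Feasible point: (0, 0) satisfies every constraint, so the LP is feasible.
Direction d = (1, 0): for each constraint row a, a·d ≤ 0 —
  (-4)(1) + (2)(0) = -4 ≤ 0
  (-2)(1) + (3)(0) = -2 ≤ 0
and d ≥ 0, so (0, 0) + t·d stays feasible for every t ≥ 0. Along this ray z = 9a + 5b changes by 9 per unit t, so z → +∞.

The LP is unbounded; z can be made arbitrarily large.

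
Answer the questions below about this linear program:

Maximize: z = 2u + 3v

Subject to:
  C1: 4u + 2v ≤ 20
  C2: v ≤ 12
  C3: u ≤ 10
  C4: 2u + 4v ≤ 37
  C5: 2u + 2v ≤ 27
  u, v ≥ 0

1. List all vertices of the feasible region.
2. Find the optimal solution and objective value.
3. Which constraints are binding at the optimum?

1. (0, 0), (5, 0), (0.5, 9), (0, 9.25)
2. u = 0.5, v = 9, z = 28
3. C1, C4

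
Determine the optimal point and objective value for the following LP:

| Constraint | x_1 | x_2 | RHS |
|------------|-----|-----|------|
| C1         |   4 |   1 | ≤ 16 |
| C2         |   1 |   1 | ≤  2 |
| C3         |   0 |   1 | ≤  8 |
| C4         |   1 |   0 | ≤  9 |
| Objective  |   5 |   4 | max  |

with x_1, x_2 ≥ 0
x_1 = 2, x_2 = 0, z = 10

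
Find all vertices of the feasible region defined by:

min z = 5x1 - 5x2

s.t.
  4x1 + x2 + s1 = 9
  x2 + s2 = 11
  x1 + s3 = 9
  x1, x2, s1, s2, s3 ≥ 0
Each vertex is the intersection of two constraint boundaries that also satisfies all remaining constraints:
  x1 = 0 and x2 = 0 → (0, 0)
  4x1 + x2 = 9 and x2 = 0 → (2.25, 0)
  4x1 + x2 = 9 and x1 = 0 → (0, 9)

Vertices: (0, 0), (2.25, 0), (0, 9)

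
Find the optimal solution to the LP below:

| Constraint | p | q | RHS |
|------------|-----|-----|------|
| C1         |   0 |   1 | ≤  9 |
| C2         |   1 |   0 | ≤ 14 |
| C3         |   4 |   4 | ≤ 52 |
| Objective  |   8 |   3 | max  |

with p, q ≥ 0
Each vertex is the intersection of two constraint boundaries that also satisfies all remaining constraints:
  p = 0 and q = 0 → (0, 0)
  4p + 4q = 52 and q = 0 → (13, 0)
  q = 9 and 4p + 4q = 52 → (4, 9)
  q = 9 and p = 0 → (0, 9)

Evaluating z = 8p + 3q at each vertex:
  (0, 0): z = 0
  (13, 0): z = 104
  (4, 9): z = 59
  (0, 9): z = 27

The maximum is at (13, 0) with z = 104.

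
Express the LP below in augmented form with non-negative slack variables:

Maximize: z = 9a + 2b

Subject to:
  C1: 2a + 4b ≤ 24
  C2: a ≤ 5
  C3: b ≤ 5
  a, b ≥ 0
max z = 9a + 2b

s.t.
  2a + 4b + s1 = 24
  a + s2 = 5
  b + s3 = 5
  a, b, s1, s2, s3 ≥ 0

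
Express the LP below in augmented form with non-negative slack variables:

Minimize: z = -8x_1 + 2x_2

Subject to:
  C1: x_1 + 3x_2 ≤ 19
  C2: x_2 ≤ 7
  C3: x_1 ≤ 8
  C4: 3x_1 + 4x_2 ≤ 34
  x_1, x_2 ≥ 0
min z = -8x_1 + 2x_2

s.t.
  x_1 + 3x_2 + s1 = 19
  x_2 + s2 = 7
  x_1 + s3 = 8
  3x_1 + 4x_2 + s4 = 34
  x_1, x_2, s1, s2, s3, s4 ≥ 0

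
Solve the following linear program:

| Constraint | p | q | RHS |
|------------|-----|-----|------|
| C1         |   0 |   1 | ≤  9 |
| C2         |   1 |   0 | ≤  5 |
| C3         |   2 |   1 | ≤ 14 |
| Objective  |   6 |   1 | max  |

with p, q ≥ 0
p = 5, q = 4, z = 34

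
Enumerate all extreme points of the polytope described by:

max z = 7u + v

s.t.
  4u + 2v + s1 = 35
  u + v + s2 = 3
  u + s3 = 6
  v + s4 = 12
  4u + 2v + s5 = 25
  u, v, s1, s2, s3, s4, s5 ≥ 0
Each vertex is the intersection of two constraint boundaries that also satisfies all remaining constraints:
  u = 0 and v = 0 → (0, 0)
  u + v = 3 and v = 0 → (3, 0)
  u + v = 3 and u = 0 → (0, 3)

Vertices: (0, 0), (3, 0), (0, 3)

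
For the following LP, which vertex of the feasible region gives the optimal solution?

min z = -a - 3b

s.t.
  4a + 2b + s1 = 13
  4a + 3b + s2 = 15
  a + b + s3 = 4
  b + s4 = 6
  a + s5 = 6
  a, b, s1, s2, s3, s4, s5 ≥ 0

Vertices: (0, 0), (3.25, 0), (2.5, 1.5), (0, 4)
Evaluating z = -a - 3b at each vertex:
  (0, 0): z = 0
  (3.25, 0): z = -3.25
  (2.5, 1.5): z = -7
  (0, 4): z = -12

The smallest value is z = -12, attained at (0, 4).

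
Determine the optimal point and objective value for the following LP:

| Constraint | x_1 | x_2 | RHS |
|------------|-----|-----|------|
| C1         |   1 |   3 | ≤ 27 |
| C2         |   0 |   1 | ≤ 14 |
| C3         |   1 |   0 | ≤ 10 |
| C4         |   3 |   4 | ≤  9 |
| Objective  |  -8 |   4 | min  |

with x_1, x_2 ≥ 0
Each vertex is the intersection of two constraint boundaries that also satisfies all remaining constraints:
  x_1 = 0 and x_2 = 0 → (0, 0)
  3x_1 + 4x_2 = 9 and x_2 = 0 → (3, 0)
  3x_1 + 4x_2 = 9 and x_1 = 0 → (0, 2.25)

Evaluating z = -8x_1 + 4x_2 at each vertex:
  (0, 0): z = 0
  (3, 0): z = -24
  (0, 2.25): z = 9

The minimum is at (3, 0) with z = -24.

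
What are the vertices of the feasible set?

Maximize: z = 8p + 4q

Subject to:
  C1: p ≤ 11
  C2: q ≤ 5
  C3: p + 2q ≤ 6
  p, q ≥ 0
Each vertex is the intersection of two constraint boundaries that also satisfies all remaining constraints:
  p = 0 and q = 0 → (0, 0)
  p + 2q = 6 and q = 0 → (6, 0)
  p + 2q = 6 and p = 0 → (0, 3)

Vertices: (0, 0), (6, 0), (0, 3)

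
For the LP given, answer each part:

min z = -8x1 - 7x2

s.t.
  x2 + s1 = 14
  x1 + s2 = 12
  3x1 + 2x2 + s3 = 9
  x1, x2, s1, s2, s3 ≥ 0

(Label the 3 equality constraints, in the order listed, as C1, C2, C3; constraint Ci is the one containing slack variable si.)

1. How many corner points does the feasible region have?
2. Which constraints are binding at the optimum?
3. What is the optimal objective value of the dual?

1. 3
2. C3, x1 ≥ 0
3. -31.5 (by strong duality, equal to the primal optimum)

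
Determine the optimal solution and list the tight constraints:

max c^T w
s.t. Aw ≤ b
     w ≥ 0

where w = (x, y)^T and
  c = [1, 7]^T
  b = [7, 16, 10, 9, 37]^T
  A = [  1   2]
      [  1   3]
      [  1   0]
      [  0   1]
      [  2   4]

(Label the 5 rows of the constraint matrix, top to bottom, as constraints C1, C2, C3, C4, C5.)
Optimal: x = 0, y = 3.5
Slack at optimum:
  C1: slack = 0 (binding)
  C2: slack = 5.5
  C3: slack = 10
  C4: slack = 5.5
  C5: slack = 23
  x ≥ 0: x = 0 (binding)
  y ≥ 0: y = 3.5
Binding constraints: C1, x ≥ 0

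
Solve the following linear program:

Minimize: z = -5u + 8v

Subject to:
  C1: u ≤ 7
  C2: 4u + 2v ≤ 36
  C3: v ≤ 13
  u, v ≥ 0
Each vertex is the intersection of two constraint boundaries that also satisfies all remaining constraints:
  u = 0 and v = 0 → (0, 0)
  u = 7 and v = 0 → (7, 0)
  u = 7 and 4u + 2v = 36 → (7, 4)
  4u + 2v = 36 and v = 13 → (2.5, 13)
  v = 13 and u = 0 → (0, 13)

Evaluating z = -5u + 8v at each vertex:
  (0, 0): z = 0
  (7, 0): z = -35
  (7, 4): z = -3
  (2.5, 13): z = 91.5
  (0, 13): z = 104

The minimum is at (7, 0) with z = -35.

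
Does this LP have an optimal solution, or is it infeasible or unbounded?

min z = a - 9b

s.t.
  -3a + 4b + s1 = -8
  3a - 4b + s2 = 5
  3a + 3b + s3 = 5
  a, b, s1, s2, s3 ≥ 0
The row 3a - 4b + s2 = 5 with s2 ≥ 0 requires 3a - 4b ≤ 5, while the row -3a + 4b + s1 = -8 with s1 ≥ 0 is equivalent to 3a - 4b ≥ 8. Together they would need 8 ≤ 3a - 4b ≤ 5, which is impossible since 8 > 5. No point satisfies all constraints.

Infeasible: no point satisfies all constraints simultaneously.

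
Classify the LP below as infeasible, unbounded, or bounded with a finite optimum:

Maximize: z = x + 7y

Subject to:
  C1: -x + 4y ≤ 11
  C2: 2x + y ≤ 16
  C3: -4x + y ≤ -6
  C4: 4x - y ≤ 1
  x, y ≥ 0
C4 requires 4x - y ≤ 1, while C3 (-4x + y ≤ -6) is equivalent to 4x - y ≥ 6. Together they would need 6 ≤ 4x - y ≤ 1, which is impossible since 6 > 1. No point satisfies all constraints.

The feasible region is empty; the LP is infeasible.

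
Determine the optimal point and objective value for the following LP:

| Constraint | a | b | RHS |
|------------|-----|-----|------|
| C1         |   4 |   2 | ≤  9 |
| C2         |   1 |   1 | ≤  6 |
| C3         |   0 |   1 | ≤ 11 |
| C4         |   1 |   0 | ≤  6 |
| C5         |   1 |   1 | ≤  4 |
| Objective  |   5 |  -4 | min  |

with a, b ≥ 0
Each vertex is the intersection of two constraint boundaries that also satisfies all remaining constraints:
  a = 0 and b = 0 → (0, 0)
  4a + 2b = 9 and b = 0 → (2.25, 0)
  4a + 2b = 9 and a + b = 4 → (0.5, 3.5)
  a + b = 4 and a = 0 → (0, 4)

Evaluating z = 5a - 4b at each vertex:
  (0, 0): z = 0
  (2.25, 0): z = 11.25
  (0.5, 3.5): z = -11.5
  (0, 4): z = -16

The minimum is at (0, 4) with z = -16.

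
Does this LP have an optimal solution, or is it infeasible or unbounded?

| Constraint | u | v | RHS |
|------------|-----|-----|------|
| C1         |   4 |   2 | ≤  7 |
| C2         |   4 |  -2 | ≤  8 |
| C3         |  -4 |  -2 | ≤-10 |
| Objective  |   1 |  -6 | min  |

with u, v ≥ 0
C1 requires 4u + 2v ≤ 7, while C3 (-4u - 2v ≤ -10) is equivalent to 4u + 2v ≥ 10. Together they would need 10 ≤ 4u + 2v ≤ 7, which is impossible since 10 > 7. No point satisfies all constraints.

Infeasible: no point satisfies all constraints simultaneously.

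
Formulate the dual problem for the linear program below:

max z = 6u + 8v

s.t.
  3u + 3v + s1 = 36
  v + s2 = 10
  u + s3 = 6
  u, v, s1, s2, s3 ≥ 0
Minimize: z = 36y1 + 10y2 + 6y3

Subject to:
  C1: -3y1 - y3 ≤ -6
  C2: -3y1 - y2 ≤ -8
  y1, y2, y3 ≥ 0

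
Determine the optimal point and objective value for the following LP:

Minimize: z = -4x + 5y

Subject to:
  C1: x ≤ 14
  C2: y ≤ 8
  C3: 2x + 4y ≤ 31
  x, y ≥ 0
Each vertex is the intersection of two constraint boundaries that also satisfies all remaining constraints:
  x = 0 and y = 0 → (0, 0)
  x = 14 and y = 0 → (14, 0)
  x = 14 and 2x + 4y = 31 → (14, 0.75)
  2x + 4y = 31 and x = 0 → (0, 7.75)

Evaluating z = -4x + 5y at each vertex:
  (0, 0): z = 0
  (14, 0): z = -56
  (14, 0.75): z = -52.25
  (0, 7.75): z = 38.75

The minimum is at (14, 0) with z = -56.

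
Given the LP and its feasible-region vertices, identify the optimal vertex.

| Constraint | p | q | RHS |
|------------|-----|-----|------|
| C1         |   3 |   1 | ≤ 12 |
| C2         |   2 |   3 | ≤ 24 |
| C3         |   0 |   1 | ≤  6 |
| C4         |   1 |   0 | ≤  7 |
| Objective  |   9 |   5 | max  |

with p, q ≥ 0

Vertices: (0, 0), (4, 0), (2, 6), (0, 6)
Evaluating z = 9p + 5q at each vertex:
  (0, 0): z = 0
  (4, 0): z = 36
  (2, 6): z = 48
  (0, 6): z = 30

The largest value is z = 48, attained at (2, 6).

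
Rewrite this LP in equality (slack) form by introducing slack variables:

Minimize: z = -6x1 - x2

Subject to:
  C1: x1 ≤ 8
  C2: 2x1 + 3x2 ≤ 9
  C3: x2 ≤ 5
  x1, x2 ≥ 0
min z = -6x1 - x2

s.t.
  x1 + s1 = 8
  2x1 + 3x2 + s2 = 9
  x2 + s3 = 5
  x1, x2, s1, s2, s3 ≥ 0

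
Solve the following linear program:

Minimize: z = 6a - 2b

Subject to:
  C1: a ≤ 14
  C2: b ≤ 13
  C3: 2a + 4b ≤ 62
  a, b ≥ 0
Each vertex is the intersection of two constraint boundaries that also satisfies all remaining constraints:
  a = 0 and b = 0 → (0, 0)
  a = 14 and b = 0 → (14, 0)
  a = 14 and 2a + 4b = 62 → (14, 8.5)
  b = 13 and 2a + 4b = 62 → (5, 13)
  b = 13 and a = 0 → (0, 13)

Evaluating z = 6a - 2b at each vertex:
  (0, 0): z = 0
  (14, 0): z = 84
  (14, 8.5): z = 67
  (5, 13): z = 4
  (0, 13): z = -26

The minimum is at (0, 13) with z = -26.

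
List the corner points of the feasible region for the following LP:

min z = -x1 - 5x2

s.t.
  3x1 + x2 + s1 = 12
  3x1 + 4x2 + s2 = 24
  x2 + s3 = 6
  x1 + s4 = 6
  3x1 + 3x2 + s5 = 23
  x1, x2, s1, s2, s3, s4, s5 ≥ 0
Each vertex is the intersection of two constraint boundaries that also satisfies all remaining constraints:
  x1 = 0 and x2 = 0 → (0, 0)
  3x1 + x2 = 12 and x2 = 0 → (4, 0)
  3x1 + x2 = 12 and 3x1 + 4x2 = 24 → (2.667, 4)
  3x1 + 4x2 = 24 and x2 = 6 → (0, 6)

Vertices: (0, 0), (4, 0), (2.667, 4), (0, 6)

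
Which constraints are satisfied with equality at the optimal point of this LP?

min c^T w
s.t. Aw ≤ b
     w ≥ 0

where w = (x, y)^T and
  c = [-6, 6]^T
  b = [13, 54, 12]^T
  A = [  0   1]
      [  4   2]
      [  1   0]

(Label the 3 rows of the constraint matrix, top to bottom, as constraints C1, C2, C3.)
Optimal: x = 12, y = 0
Slack at optimum:
  C1: slack = 13
  C2: slack = 6
  C3: slack = 0 (binding)
  x ≥ 0: x = 12
  y ≥ 0: y = 0 (binding)
Binding constraints: C3, y ≥ 0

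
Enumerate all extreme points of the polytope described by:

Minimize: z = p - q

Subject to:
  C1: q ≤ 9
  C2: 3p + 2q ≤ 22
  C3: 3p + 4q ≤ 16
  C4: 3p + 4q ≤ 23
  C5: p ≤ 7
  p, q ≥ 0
Each vertex is the intersection of two constraint boundaries that also satisfies all remaining constraints:
  p = 0 and q = 0 → (0, 0)
  3p + 4q = 16 and q = 0 → (5.333, 0)
  3p + 4q = 16 and p = 0 → (0, 4)

Vertices: (0, 0), (5.333, 0), (0, 4)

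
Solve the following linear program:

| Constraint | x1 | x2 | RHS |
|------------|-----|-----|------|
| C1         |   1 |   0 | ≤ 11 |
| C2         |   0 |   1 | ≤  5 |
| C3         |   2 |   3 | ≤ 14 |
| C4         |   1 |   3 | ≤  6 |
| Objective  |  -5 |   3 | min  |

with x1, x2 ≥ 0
Each vertex is the intersection of two constraint boundaries that also satisfies all remaining constraints:
  x1 = 0 and x2 = 0 → (0, 0)
  x1 + 3x2 = 6 and x2 = 0 → (6, 0)
  x1 + 3x2 = 6 and x1 = 0 → (0, 2)

Evaluating z = -5x1 + 3x2 at each vertex:
  (0, 0): z = 0
  (6, 0): z = -30
  (0, 2): z = 6

The minimum is at (6, 0) with z = -30.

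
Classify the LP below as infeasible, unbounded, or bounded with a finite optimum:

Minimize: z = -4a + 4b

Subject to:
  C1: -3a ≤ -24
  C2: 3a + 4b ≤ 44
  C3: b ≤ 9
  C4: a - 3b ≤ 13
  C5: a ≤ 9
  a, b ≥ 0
The point (9, 0) satisfies every constraint, so the LP is feasible; the constraints give a ≤ 9 and b ≤ 9, which with a, b ≥ 0 keep the feasible region inside a bounded box. A feasible, bounded LP attains a finite optimum at a vertex.

The LP has an optimal solution: (9, 0) with z = -36.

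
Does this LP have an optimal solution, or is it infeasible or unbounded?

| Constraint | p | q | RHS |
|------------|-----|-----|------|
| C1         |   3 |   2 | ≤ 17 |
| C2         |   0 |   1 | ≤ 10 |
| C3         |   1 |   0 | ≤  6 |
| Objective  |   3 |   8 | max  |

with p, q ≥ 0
The point (0, 8.5) satisfies every constraint, so the LP is feasible; the constraints give p ≤ 6 and q ≤ 10, which with p, q ≥ 0 keep the feasible region inside a bounded box. A feasible, bounded LP attains a finite optimum at a vertex.

Bounded optimum: z* = 68 at (0, 8.5).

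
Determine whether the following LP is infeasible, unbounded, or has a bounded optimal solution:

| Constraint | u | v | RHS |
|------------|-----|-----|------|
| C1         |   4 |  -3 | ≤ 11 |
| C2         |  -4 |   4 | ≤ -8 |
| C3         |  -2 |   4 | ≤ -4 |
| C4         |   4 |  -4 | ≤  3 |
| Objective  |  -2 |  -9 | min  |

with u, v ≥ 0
C4 requires 4u - 4v ≤ 3, while C2 (-4u + 4v ≤ -8) is equivalent to 4u - 4v ≥ 8. Together they would need 8 ≤ 4u - 4v ≤ 3, which is impossible since 8 > 3. No point satisfies all constraints.

Infeasible: no point satisfies all constraints simultaneously.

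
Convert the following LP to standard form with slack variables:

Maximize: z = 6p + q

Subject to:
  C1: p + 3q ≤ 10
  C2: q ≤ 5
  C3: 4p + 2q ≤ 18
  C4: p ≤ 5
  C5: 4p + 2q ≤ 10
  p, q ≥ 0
max z = 6p + q

s.t.
  p + 3q + s1 = 10
  q + s2 = 5
  4p + 2q + s3 = 18
  p + s4 = 5
  4p + 2q + s5 = 10
  p, q, s1, s2, s3, s4, s5 ≥ 0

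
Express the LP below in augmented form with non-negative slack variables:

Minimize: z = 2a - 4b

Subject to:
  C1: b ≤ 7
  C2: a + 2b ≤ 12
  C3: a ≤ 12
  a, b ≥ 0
min z = 2a - 4b

s.t.
  b + s1 = 7
  a + 2b + s2 = 12
  a + s3 = 12
  a, b, s1, s2, s3 ≥ 0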